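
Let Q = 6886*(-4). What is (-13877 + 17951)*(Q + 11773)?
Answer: -64251054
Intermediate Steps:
Q = -27544
(-13877 + 17951)*(Q + 11773) = (-13877 + 17951)*(-27544 + 11773) = 4074*(-15771) = -64251054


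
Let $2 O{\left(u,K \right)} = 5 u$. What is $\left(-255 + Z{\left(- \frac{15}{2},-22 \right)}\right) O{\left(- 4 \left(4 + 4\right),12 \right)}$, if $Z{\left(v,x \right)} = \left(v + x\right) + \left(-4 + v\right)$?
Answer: $23680$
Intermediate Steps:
$Z{\left(v,x \right)} = -4 + x + 2 v$
$O{\left(u,K \right)} = \frac{5 u}{2}$
$\left(-255 + Z{\left(- \frac{15}{2},-22 \right)}\right) O{\left(- 4 \left(4 + 4\right),12 \right)} = \left(-255 - \left(26 - - \frac{30}{2}\right)\right) \frac{5 \left(- 4 \left(4 + 4\right)\right)}{2} = \left(-255 - \left(26 - \left(-30\right) \frac{1}{2}\right)\right) \frac{5 \left(\left(-4\right) 8\right)}{2} = \left(-255 - 41\right) \frac{5}{2} \left(-32\right) = \left(-255 - 41\right) \left(-80\right) = \left(-296\right) \left(-80\right) = 23680$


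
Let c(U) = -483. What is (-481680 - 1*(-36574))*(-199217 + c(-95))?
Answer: 88887668200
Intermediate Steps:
(-481680 - 1*(-36574))*(-199217 + c(-95)) = (-481680 - 1*(-36574))*(-199217 - 483) = (-481680 + 36574)*(-199700) = -445106*(-199700) = 88887668200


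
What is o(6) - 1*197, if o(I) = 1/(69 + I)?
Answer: -14774/75 ≈ -196.99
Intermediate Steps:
o(6) - 1*197 = 1/(69 + 6) - 1*197 = 1/75 - 197 = -14774/75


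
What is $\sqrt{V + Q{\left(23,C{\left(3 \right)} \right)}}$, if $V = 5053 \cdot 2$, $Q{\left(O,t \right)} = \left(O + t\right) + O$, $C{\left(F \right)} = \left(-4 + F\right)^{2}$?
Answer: $\sqrt{10153} \approx 100.76$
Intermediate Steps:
$Q{\left(O,t \right)} = t + 2 O$
$V = 10106$
$\sqrt{V + Q{\left(23,C{\left(3 \right)} \right)}} = \sqrt{10106 + \left(\left(-4 + 3\right)^{2} + 2 \cdot 23\right)} = \sqrt{10106 + \left(\left(-1\right)^{2} + 46\right)} = \sqrt{10106 + \left(1 + 46\right)} = \sqrt{10106 + 47} = \sqrt{10153}$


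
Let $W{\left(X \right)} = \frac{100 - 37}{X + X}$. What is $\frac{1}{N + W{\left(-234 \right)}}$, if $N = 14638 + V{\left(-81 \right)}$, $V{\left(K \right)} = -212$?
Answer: $\frac{52}{750145} \approx 6.932 \cdot 10^{-5}$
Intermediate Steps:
$N = 14426$ ($N = 14638 - 212 = 14426$)
$W{\left(X \right)} = \frac{63}{2 X}$
$\frac{1}{N + W{\left(-234 \right)}} = \frac{1}{14426 + \frac{63}{2 \left(-234\right)}} = \frac{1}{14426 + \frac{63}{2} \left(- \frac{1}{234}\right)} = \frac{1}{14426 - \frac{7}{52}} = \frac{1}{\frac{750145}{52}} = \frac{52}{750145}$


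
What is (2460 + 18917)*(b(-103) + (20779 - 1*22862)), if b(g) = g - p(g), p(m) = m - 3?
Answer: -44464160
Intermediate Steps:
p(m) = -3 + m
b(g) = 3 (b(g) = g - (-3 + g) = g + (3 - g) = 3)
(2460 + 18917)*(b(-103) + (20779 - 1*22862)) = (2460 + 18917)*(3 + (20779 - 1*22862)) = 21377*(3 + (20779 - 22862)) = 21377*(3 - 2083) = 21377*(-2080) = -44464160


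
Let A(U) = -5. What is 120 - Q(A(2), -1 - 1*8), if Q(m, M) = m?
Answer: 125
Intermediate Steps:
120 - Q(A(2), -1 - 1*8) = 120 - 1*(-5) = 120 + 5 = 125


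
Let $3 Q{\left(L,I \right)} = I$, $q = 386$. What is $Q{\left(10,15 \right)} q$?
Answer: $1930$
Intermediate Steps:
$Q{\left(L,I \right)} = \frac{I}{3}$
$Q{\left(10,15 \right)} q = \frac{1}{3} \cdot 15 \cdot 386 = 5 \cdot 386 = 1930$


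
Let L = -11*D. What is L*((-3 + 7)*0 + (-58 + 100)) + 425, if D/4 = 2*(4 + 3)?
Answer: -25447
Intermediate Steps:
D = 56 (D = 4*(2*(4 + 3)) = 4*(2*7) = 4*14 = 56)
L = -616 (L = -11*56 = -616)
L*((-3 + 7)*0 + (-58 + 100)) + 425 = -616*((-3 + 7)*0 + (-58 + 100)) + 425 = -616*(4*0 + 42) + 425 = -616*(0 + 42) + 425 = -616*42 + 425 = -25872 + 425 = -25447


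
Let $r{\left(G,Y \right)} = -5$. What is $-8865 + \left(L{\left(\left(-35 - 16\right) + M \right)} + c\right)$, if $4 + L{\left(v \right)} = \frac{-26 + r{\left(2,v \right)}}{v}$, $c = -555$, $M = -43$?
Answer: $- \frac{885825}{94} \approx -9423.7$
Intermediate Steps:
$L{\left(v \right)} = -4 - \frac{31}{v}$ ($L{\left(v \right)} = -4 + \frac{-26 - 5}{v} = -4 - \frac{31}{v}$)
$-8865 + \left(L{\left(\left(-35 - 16\right) + M \right)} + c\right) = -8865 - \left(559 + \frac{31}{\left(-35 - 16\right) - 43}\right) = -8865 - \left(559 + \frac{31}{-51 - 43}\right) = -8865 - \left(559 - \frac{31}{94}\right) = -8865 - \frac{52515}{94} = - \frac{885825}{94}$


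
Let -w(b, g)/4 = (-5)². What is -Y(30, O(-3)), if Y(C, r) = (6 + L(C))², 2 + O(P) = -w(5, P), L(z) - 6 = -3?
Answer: -81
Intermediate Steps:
L(z) = 3 (L(z) = 6 - 3 = 3)
w(b, g) = -100 (w(b, g) = -4*(-5)² = -4*25 = -100)
O(P) = 98 (O(P) = -2 - 1*(-100) = -2 + 100 = 98)
Y(C, r) = 81 (Y(C, r) = (6 + 3)² = 9² = 81)
-Y(30, O(-3)) = -1*81 = -81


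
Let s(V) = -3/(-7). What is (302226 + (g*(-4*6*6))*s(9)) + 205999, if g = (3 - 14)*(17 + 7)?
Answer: 3671623/7 ≈ 5.2452e+5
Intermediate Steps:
g = -264 (g = -11*24 = -264)
s(V) = 3/7 (s(V) = -3*(-1/7) = 3/7)
(302226 + (g*(-4*6*6))*s(9)) + 205999 = (302226 - 264*(-4*6)*6*(3/7)) + 205999 = (302226 - (-6336)*6*(3/7)) + 205999 = (302226 - 264*(-144)*(3/7)) + 205999 = (302226 + 38016*(3/7)) + 205999 = (302226 + 114048/7) + 205999 = 2229630/7 + 205999 = 3671623/7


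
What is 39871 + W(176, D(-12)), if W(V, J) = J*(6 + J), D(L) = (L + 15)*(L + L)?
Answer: 44623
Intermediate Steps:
D(L) = 2*L*(15 + L) (D(L) = (15 + L)*(2*L) = 2*L*(15 + L))
39871 + W(176, D(-12)) = 39871 + (2*(-12)*(15 - 12))*(6 + 2*(-12)*(15 - 12)) = 39871 + (2*(-12)*3)*(6 + 2*(-12)*3) = 39871 - 72*(6 - 72) = 39871 - 72*(-66) = 39871 + 4752 = 44623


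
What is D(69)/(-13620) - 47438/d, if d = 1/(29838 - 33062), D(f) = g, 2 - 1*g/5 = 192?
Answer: 208304432639/1362 ≈ 1.5294e+8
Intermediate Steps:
g = -950 (g = 10 - 5*192 = 10 - 960 = -950)
D(f) = -950
d = -1/3224 (d = 1/(-3224) = -1/3224 ≈ -0.00031017)
D(69)/(-13620) - 47438/d = -950/(-13620) - 47438/(-1/3224) = -950*(-1/13620) - 47438*(-3224) = 95/1362 + 152940112 = 208304432639/1362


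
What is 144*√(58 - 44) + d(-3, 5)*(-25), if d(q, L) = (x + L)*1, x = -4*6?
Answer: 475 + 144*√14 ≈ 1013.8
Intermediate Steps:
x = -24
d(q, L) = -24 + L (d(q, L) = (-24 + L)*1 = -24 + L)
144*√(58 - 44) + d(-3, 5)*(-25) = 144*√(58 - 44) + (-24 + 5)*(-25) = 144*√14 - 19*(-25) = 144*√14 + 475 = 475 + 144*√14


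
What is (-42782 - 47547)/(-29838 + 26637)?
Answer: 90329/3201 ≈ 28.219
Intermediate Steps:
(-42782 - 47547)/(-29838 + 26637) = -90329/(-3201) = -90329*(-1/3201) = 90329/3201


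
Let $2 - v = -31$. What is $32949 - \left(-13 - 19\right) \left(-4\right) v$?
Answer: $28725$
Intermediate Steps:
$v = 33$ ($v = 2 - -31 = 2 + 31 = 33$)
$32949 - \left(-13 - 19\right) \left(-4\right) v = 32949 - \left(-13 - 19\right) \left(-4\right) 33 = 32949 - \left(-32\right) \left(-4\right) 33 = 32949 - 128 \cdot 33 = 32949 - 4224 = 28725$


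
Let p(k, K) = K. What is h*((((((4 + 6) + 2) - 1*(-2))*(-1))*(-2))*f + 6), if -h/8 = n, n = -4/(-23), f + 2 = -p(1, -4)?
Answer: -1984/23 ≈ -86.261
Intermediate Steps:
f = 2 (f = -2 - 1*(-4) = -2 + 4 = 2)
n = 4/23 (n = -4*(-1/23) = 4/23 ≈ 0.17391)
h = -32/23 (h = -8*4/23 = -32/23 ≈ -1.3913)
h*((((((4 + 6) + 2) - 1*(-2))*(-1))*(-2))*f + 6) = -32*((((((4 + 6) + 2) - 1*(-2))*(-1))*(-2))*2 + 6)/23 = -32*(((((10 + 2) + 2)*(-1))*(-2))*2 + 6)/23 = -32*((((12 + 2)*(-1))*(-2))*2 + 6)/23 = -32*(((14*(-1))*(-2))*2 + 6)/23 = -32*(-14*(-2)*2 + 6)/23 = -32*(28*2 + 6)/23 = -32*(56 + 6)/23 = -32/23*62 = -1984/23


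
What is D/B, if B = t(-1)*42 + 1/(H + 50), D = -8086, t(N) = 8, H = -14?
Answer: -291096/12097 ≈ -24.063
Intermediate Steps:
B = 12097/36 (B = 8*42 + 1/(-14 + 50) = 336 + 1/36 = 12097/36 ≈ 336.03)
D/B = -8086/12097/36 = -8086*36/12097 = -291096/12097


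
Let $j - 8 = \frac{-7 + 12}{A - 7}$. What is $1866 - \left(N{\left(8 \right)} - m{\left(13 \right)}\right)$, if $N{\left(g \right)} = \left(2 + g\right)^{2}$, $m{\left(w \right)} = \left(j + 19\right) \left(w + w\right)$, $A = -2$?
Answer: $\frac{22082}{9} \approx 2453.6$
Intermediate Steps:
$j = \frac{67}{9}$ ($j = 8 + \frac{-7 + 12}{-2 - 7} = 8 + \frac{5}{-9} = 8 + 5 \left(- \frac{1}{9}\right) = 8 - \frac{5}{9} = \frac{67}{9} \approx 7.4444$)
$m{\left(w \right)} = \frac{476 w}{9}$ ($m{\left(w \right)} = \left(\frac{67}{9} + 19\right) \left(w + w\right) = \frac{238 \cdot 2 w}{9} = \frac{476 w}{9}$)
$1866 - \left(N{\left(8 \right)} - m{\left(13 \right)}\right) = 1866 - \left(\left(2 + 8\right)^{2} - \frac{476}{9} \cdot 13\right) = 1866 - \left(10^{2} - \frac{6188}{9}\right) = 1866 - \left(100 - \frac{6188}{9}\right) = 1866 - - \frac{5288}{9} = 1866 + \frac{5288}{9} = \frac{22082}{9}$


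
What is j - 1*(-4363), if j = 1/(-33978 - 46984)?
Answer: 353237205/80962 ≈ 4363.0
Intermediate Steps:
j = -1/80962 (j = 1/(-80962) = -1/80962 ≈ -1.2351e-5)
j - 1*(-4363) = -1/80962 - 1*(-4363) = -1/80962 + 4363 = 353237205/80962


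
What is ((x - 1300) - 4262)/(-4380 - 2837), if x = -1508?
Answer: 1010/1031 ≈ 0.97963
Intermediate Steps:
((x - 1300) - 4262)/(-4380 - 2837) = ((-1508 - 1300) - 4262)/(-4380 - 2837) = (-2808 - 4262)/(-7217) = -7070*(-1/7217) = 1010/1031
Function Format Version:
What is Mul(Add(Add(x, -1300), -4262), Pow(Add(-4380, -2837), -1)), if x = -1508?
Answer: Rational(1010, 1031) ≈ 0.97963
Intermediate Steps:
Mul(Add(Add(x, -1300), -4262), Pow(Add(-4380, -2837), -1)) = Mul(Add(Add(-1508, -1300), -4262), Pow(Add(-4380, -2837), -1)) = Mul(Add(-2808, -4262), Pow(-7217, -1)) = Mul(-7070, Rational(-1, 7217)) = Rational(1010, 1031)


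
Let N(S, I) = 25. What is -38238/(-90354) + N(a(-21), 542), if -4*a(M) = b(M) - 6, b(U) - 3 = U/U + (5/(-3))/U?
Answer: 382848/15059 ≈ 25.423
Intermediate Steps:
b(U) = 4 - 5/(3*U) (b(U) = 3 + (U/U + (5/(-3))/U) = 3 + (1 + (5*(-1/3))/U) = 3 + (1 - 5/(3*U)) = 4 - 5/(3*U))
a(M) = 1/2 + 5/(12*M) (a(M) = -((4 - 5/(3*M)) - 6)/4 = -(-2 - 5/(3*M))/4 = 1/2 + 5/(12*M))
-38238/(-90354) + N(a(-21), 542) = -38238/(-90354) + 25 = -38238*(-1/90354) + 25 = 6373/15059 + 25 = 382848/15059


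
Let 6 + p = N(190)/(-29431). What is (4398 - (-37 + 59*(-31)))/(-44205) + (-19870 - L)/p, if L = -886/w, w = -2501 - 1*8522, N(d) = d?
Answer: 624873919572893/188899001515 ≈ 3308.0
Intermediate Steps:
w = -11023 (w = -2501 - 8522 = -11023)
p = -9304/1549 (p = -6 + 190/(-29431) = -6 + 190*(-1/29431) = -6 - 10/1549 = -9304/1549 ≈ -6.0065)
L = 886/11023 (L = -886/(-11023) = -886*(-1/11023) = 886/11023 ≈ 0.080377)
(4398 - (-37 + 59*(-31)))/(-44205) + (-19870 - L)/p = (4398 - (-37 + 59*(-31)))/(-44205) + (-19870 - 1*886/11023)/(-9304/1549) = (4398 - (-37 - 1829))*(-1/44205) + (-19870 - 886/11023)*(-1549/9304) = (4398 - 1*(-1866))*(-1/44205) - 219027896/11023*(-1549/9304) = (4398 + 1866)*(-1/44205) + 42409276363/12819749 = 6264*(-1/44205) + 42409276363/12819749 = -2088/14735 + 42409276363/12819749 = 624873919572893/188899001515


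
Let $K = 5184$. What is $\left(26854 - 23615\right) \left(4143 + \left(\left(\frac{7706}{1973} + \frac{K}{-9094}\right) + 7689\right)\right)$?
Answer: $\frac{343909020829562}{8971231} \approx 3.8335 \cdot 10^{7}$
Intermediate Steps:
$\left(26854 - 23615\right) \left(4143 + \left(\left(\frac{7706}{1973} + \frac{K}{-9094}\right) + 7689\right)\right) = \left(26854 - 23615\right) \left(4143 + \left(\left(\frac{7706}{1973} + \frac{5184}{-9094}\right) + 7689\right)\right) = 3239 \left(4143 + \left(\left(7706 \cdot \frac{1}{1973} + 5184 \left(- \frac{1}{9094}\right)\right) + 7689\right)\right) = 3239 \left(4143 + \left(\left(\frac{7706}{1973} - \frac{2592}{4547}\right) + 7689\right)\right) = 3239 \left(4143 + \left(\frac{29925166}{8971231} + 7689\right)\right) = 3239 \left(4143 + \frac{69009720325}{8971231}\right) = 3239 \cdot \frac{106177530358}{8971231} = \frac{343909020829562}{8971231}$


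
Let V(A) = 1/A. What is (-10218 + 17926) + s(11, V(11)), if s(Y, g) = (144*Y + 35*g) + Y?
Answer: 102368/11 ≈ 9306.2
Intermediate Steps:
s(Y, g) = 35*g + 145*Y (s(Y, g) = (35*g + 144*Y) + Y = 35*g + 145*Y)
(-10218 + 17926) + s(11, V(11)) = (-10218 + 17926) + (35/11 + 145*11) = 7708 + (35*(1/11) + 1595) = 7708 + (35/11 + 1595) = 7708 + 17580/11 = 102368/11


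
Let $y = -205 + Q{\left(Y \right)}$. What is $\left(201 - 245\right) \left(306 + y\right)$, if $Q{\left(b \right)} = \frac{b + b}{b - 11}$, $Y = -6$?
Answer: $- \frac{76076}{17} \approx -4475.1$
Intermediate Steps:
$Q{\left(b \right)} = \frac{2 b}{-11 + b}$
$y = - \frac{3473}{17}$ ($y = -205 + 2 \left(-6\right) \frac{1}{-11 - 6} = -205 + 2 \left(-6\right) \frac{1}{-17} = -205 + 2 \left(-6\right) \left(- \frac{1}{17}\right) = -205 + \frac{12}{17} = - \frac{3473}{17} \approx -204.29$)
$\left(201 - 245\right) \left(306 + y\right) = \left(201 - 245\right) \left(306 - \frac{3473}{17}\right) = \left(-44\right) \frac{1729}{17} = - \frac{76076}{17}$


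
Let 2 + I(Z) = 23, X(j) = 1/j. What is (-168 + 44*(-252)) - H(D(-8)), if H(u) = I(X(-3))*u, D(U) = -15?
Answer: -10941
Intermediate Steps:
I(Z) = 21 (I(Z) = -2 + 23 = 21)
H(u) = 21*u
(-168 + 44*(-252)) - H(D(-8)) = (-168 + 44*(-252)) - 21*(-15) = (-168 - 11088) - 1*(-315) = -11256 + 315 = -10941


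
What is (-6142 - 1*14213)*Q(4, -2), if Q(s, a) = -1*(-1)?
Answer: -20355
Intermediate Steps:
Q(s, a) = 1
(-6142 - 1*14213)*Q(4, -2) = (-6142 - 1*14213)*1 = (-6142 - 14213)*1 = -20355*1 = -20355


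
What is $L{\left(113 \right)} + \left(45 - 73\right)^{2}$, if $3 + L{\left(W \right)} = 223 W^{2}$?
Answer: $2848268$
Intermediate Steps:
$L{\left(W \right)} = -3 + 223 W^{2}$
$L{\left(113 \right)} + \left(45 - 73\right)^{2} = \left(-3 + 223 \cdot 113^{2}\right) + \left(45 - 73\right)^{2} = \left(-3 + 223 \cdot 12769\right) + \left(-28\right)^{2} = \left(-3 + 2847487\right) + 784 = 2847484 + 784 = 2848268$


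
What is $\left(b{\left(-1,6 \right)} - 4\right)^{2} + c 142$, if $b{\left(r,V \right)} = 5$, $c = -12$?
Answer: $-1703$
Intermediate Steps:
$\left(b{\left(-1,6 \right)} - 4\right)^{2} + c 142 = \left(5 - 4\right)^{2} - 1704 = 1^{2} - 1704 = 1 - 1704 = -1703$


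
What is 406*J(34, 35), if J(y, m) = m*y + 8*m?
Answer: 596820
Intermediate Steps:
J(y, m) = 8*m + m*y
406*J(34, 35) = 406*(35*(8 + 34)) = 406*(35*42) = 406*1470 = 596820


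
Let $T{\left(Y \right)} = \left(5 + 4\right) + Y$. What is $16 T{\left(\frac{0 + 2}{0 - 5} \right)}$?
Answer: $\frac{688}{5} \approx 137.6$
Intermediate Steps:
$T{\left(Y \right)} = 9 + Y$
$16 T{\left(\frac{0 + 2}{0 - 5} \right)} = 16 \left(9 + \frac{0 + 2}{0 - 5}\right) = 16 \left(9 + \frac{2}{-5}\right) = 16 \left(9 + 2 \left(- \frac{1}{5}\right)\right) = 16 \left(9 - \frac{2}{5}\right) = 16 \cdot \frac{43}{5} = \frac{688}{5}$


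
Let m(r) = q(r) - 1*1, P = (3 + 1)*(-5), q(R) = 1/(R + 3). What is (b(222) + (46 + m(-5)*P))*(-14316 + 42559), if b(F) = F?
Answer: 8416414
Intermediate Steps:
q(R) = 1/(3 + R)
P = -20 (P = 4*(-5) = -20)
m(r) = -1 + 1/(3 + r) (m(r) = 1/(3 + r) - 1*1 = 1/(3 + r) - 1 = -1 + 1/(3 + r))
(b(222) + (46 + m(-5)*P))*(-14316 + 42559) = (222 + (46 + ((-2 - 1*(-5))/(3 - 5))*(-20)))*(-14316 + 42559) = (222 + (46 + ((-2 + 5)/(-2))*(-20)))*28243 = (222 + (46 - 1/2*3*(-20)))*28243 = (222 + (46 - 3/2*(-20)))*28243 = (222 + (46 + 30))*28243 = (222 + 76)*28243 = 298*28243 = 8416414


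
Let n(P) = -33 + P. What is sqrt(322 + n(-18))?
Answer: sqrt(271) ≈ 16.462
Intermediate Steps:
sqrt(322 + n(-18)) = sqrt(322 + (-33 - 18)) = sqrt(322 - 51) = sqrt(271)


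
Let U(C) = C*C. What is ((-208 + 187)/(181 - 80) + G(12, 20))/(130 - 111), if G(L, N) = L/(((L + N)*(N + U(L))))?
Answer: -27249/2517728 ≈ -0.010823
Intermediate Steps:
U(C) = C²
G(L, N) = L/((L + N)*(N + L²)) (G(L, N) = L/(((L + N)*(N + L²))) = L*(1/((L + N)*(N + L²))) = L/((L + N)*(N + L²)))
((-208 + 187)/(181 - 80) + G(12, 20))/(130 - 111) = ((-208 + 187)/(181 - 80) + 12/(12³ + 20² + 12*20 + 20*12²))/(130 - 111) = (-21/101 + 12/(1728 + 400 + 240 + 20*144))/19 = (-21*1/101 + 12/(1728 + 400 + 240 + 2880))*(1/19) = (-21/101 + 12/5248)*(1/19) = (-21/101 + 12*(1/5248))*(1/19) = (-21/101 + 3/1312)*(1/19) = -27249/132512*1/19 = -27249/2517728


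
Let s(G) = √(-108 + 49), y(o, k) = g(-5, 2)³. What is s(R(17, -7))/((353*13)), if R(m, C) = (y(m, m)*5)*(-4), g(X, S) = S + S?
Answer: I*√59/4589 ≈ 0.0016738*I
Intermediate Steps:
g(X, S) = 2*S
y(o, k) = 64 (y(o, k) = (2*2)³ = 4³ = 64)
R(m, C) = -1280 (R(m, C) = (64*5)*(-4) = 320*(-4) = -1280)
s(G) = I*√59 (s(G) = √(-59) = I*√59)
s(R(17, -7))/((353*13)) = (I*√59)/((353*13)) = (I*√59)/4589 = (I*√59)*(1/4589) = I*√59/4589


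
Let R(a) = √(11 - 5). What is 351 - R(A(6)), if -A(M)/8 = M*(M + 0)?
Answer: 351 - √6 ≈ 348.55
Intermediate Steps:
A(M) = -8*M² (A(M) = -8*M*(M + 0) = -8*M*M = -8*M²)
R(a) = √6
351 - R(A(6)) = 351 - √6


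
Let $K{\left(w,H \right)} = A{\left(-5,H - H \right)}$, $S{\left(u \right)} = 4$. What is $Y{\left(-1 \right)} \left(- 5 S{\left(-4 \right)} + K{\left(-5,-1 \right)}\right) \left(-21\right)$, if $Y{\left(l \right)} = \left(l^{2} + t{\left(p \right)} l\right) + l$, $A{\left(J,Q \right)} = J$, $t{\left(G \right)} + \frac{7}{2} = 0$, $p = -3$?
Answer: $\frac{3675}{2} \approx 1837.5$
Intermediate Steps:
$t{\left(G \right)} = - \frac{7}{2}$ ($t{\left(G \right)} = - \frac{7}{2} + 0 = - \frac{7}{2}$)
$K{\left(w,H \right)} = -5$
$Y{\left(l \right)} = l^{2} - \frac{5 l}{2}$ ($Y{\left(l \right)} = \left(l^{2} - \frac{7 l}{2}\right) + l = l^{2} - \frac{5 l}{2}$)
$Y{\left(-1 \right)} \left(- 5 S{\left(-4 \right)} + K{\left(-5,-1 \right)}\right) \left(-21\right) = \frac{1}{2} \left(-1\right) \left(-5 + 2 \left(-1\right)\right) \left(\left(-5\right) 4 - 5\right) \left(-21\right) = \frac{1}{2} \left(-1\right) \left(-5 - 2\right) \left(-20 - 5\right) \left(-21\right) = \frac{1}{2} \left(-1\right) \left(-7\right) \left(-25\right) \left(-21\right) = \frac{7}{2} \left(-25\right) \left(-21\right) = \left(- \frac{175}{2}\right) \left(-21\right) = \frac{3675}{2}$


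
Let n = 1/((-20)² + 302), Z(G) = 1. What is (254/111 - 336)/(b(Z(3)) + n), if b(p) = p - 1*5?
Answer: 8667828/103859 ≈ 83.458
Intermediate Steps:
n = 1/702 (n = 1/(400 + 302) = 1/702 ≈ 0.0014245)
b(p) = -5 + p (b(p) = p - 5 = -5 + p)
(254/111 - 336)/(b(Z(3)) + n) = (254/111 - 336)/((-5 + 1) + 1/702) = (254*(1/111) - 336)/(-4 + 1/702) = (254/111 - 336)/(-2807/702) = -37042/111*(-702/2807) = 8667828/103859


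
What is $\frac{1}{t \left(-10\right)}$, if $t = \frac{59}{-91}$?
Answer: $\frac{91}{590} \approx 0.15424$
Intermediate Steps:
$t = - \frac{59}{91}$ ($t = 59 \left(- \frac{1}{91}\right) = - \frac{59}{91} \approx -0.64835$)
$\frac{1}{t \left(-10\right)} = \frac{1}{\left(- \frac{59}{91}\right) \left(-10\right)} = \frac{1}{\frac{590}{91}} = \frac{91}{590}$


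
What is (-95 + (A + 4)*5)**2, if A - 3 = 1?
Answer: 3025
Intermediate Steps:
A = 4 (A = 3 + 1 = 4)
(-95 + (A + 4)*5)**2 = (-95 + (4 + 4)*5)**2 = (-95 + 8*5)**2 = (-95 + 40)**2 = (-55)**2 = 3025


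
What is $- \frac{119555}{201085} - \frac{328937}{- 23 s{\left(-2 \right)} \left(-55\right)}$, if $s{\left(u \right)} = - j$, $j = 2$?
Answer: $\frac{13168364499}{101749010} \approx 129.42$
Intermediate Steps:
$s{\left(u \right)} = -2$ ($s{\left(u \right)} = \left(-1\right) 2 = -2$)
$- \frac{119555}{201085} - \frac{328937}{- 23 s{\left(-2 \right)} \left(-55\right)} = - \frac{119555}{201085} - \frac{328937}{\left(-23\right) \left(-2\right) \left(-55\right)} = \left(-119555\right) \frac{1}{201085} - \frac{328937}{46 \left(-55\right)} = - \frac{23911}{40217} - \frac{328937}{-2530} = - \frac{23911}{40217} - - \frac{328937}{2530} = - \frac{23911}{40217} + \frac{328937}{2530} = \frac{13168364499}{101749010}$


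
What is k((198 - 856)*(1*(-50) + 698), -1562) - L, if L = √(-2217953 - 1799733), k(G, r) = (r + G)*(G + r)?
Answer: 183137778916 - I*√4017686 ≈ 1.8314e+11 - 2004.4*I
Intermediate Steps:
k(G, r) = (G + r)² (k(G, r) = (G + r)*(G + r) = (G + r)²)
L = I*√4017686 (L = √(-4017686) = I*√4017686 ≈ 2004.4*I)
k((198 - 856)*(1*(-50) + 698), -1562) - L = ((198 - 856)*(1*(-50) + 698) - 1562)² - I*√4017686 = (-658*(-50 + 698) - 1562)² - I*√4017686 = (-658*648 - 1562)² - I*√4017686 = (-426384 - 1562)² - I*√4017686 = (-427946)² - I*√4017686 = 183137778916 - I*√4017686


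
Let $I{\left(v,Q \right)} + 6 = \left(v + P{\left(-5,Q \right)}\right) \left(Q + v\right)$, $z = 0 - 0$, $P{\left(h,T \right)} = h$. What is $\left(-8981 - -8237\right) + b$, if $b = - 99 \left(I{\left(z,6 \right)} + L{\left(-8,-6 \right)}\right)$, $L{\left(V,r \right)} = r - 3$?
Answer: $3711$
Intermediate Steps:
$z = 0$ ($z = 0 + 0 = 0$)
$L{\left(V,r \right)} = -3 + r$
$I{\left(v,Q \right)} = -6 + \left(-5 + v\right) \left(Q + v\right)$ ($I{\left(v,Q \right)} = -6 + \left(v - 5\right) \left(Q + v\right) = -6 + \left(-5 + v\right) \left(Q + v\right)$)
$b = 4455$ ($b = - 99 \left(\left(-6 + 0^{2} - 30 - 0 + 6 \cdot 0\right) - 9\right) = - 99 \left(\left(-6 + 0 - 30 + 0 + 0\right) - 9\right) = - 99 \left(-36 - 9\right) = \left(-99\right) \left(-45\right) = 4455$)
$\left(-8981 - -8237\right) + b = \left(-8981 - -8237\right) + 4455 = \left(-8981 + 8237\right) + 4455 = -744 + 4455 = 3711$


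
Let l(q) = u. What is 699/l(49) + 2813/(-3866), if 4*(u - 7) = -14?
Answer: 5384977/27062 ≈ 198.99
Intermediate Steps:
u = 7/2 (u = 7 + (1/4)*(-14) = 7 - 7/2 = 7/2 ≈ 3.5000)
l(q) = 7/2
699/l(49) + 2813/(-3866) = 699/(7/2) + 2813/(-3866) = 699*(2/7) + 2813*(-1/3866) = 1398/7 - 2813/3866 = 5384977/27062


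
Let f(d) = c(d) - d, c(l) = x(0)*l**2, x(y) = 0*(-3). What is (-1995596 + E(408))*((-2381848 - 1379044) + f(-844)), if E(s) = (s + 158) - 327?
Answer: 7502638097136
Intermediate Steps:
x(y) = 0
c(l) = 0 (c(l) = 0*l**2 = 0)
E(s) = -169 + s (E(s) = (158 + s) - 327 = -169 + s)
f(d) = -d (f(d) = 0 - d = -d)
(-1995596 + E(408))*((-2381848 - 1379044) + f(-844)) = (-1995596 + (-169 + 408))*((-2381848 - 1379044) - 1*(-844)) = (-1995596 + 239)*(-3760892 + 844) = -1995357*(-3760048) = 7502638097136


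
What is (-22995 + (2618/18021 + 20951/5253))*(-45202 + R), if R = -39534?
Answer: 20491184973181440/10518257 ≈ 1.9482e+9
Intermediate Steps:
(-22995 + (2618/18021 + 20951/5253))*(-45202 + R) = (-22995 + (2618/18021 + 20951/5253))*(-45202 - 39534) = (-22995 + (2618*(1/18021) + 20951*(1/5253)))*(-84736) = (-22995 + (2618/18021 + 20951/5253))*(-84736) = (-22995 + 43478925/10518257)*(-84736) = -241823840790/10518257*(-84736) = 20491184973181440/10518257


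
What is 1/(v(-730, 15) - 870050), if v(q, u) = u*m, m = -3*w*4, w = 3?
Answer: -1/870590 ≈ -1.1486e-6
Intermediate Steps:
m = -36 (m = -3*3*4 = -9*4 = -36)
v(q, u) = -36*u (v(q, u) = u*(-36) = -36*u)
1/(v(-730, 15) - 870050) = 1/(-36*15 - 870050) = 1/(-540 - 870050) = 1/(-870590) = -1/870590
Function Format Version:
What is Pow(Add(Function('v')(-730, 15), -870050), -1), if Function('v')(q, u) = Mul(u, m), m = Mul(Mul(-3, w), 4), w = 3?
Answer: Rational(-1, 870590) ≈ -1.1486e-6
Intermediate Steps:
m = -36 (m = Mul(Mul(-3, 3), 4) = Mul(-9, 4) = -36)
Function('v')(q, u) = Mul(-36, u) (Function('v')(q, u) = Mul(u, -36) = Mul(-36, u))
Pow(Add(Function('v')(-730, 15), -870050), -1) = Pow(Add(Mul(-36, 15), -870050), -1) = Pow(Add(-540, -870050), -1) = Pow(-870590, -1) = Rational(-1, 870590)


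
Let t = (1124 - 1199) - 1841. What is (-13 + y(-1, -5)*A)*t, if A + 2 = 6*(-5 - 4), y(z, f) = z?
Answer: -82388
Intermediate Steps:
A = -56 (A = -2 + 6*(-5 - 4) = -2 + 6*(-9) = -2 - 54 = -56)
t = -1916 (t = -75 - 1841 = -1916)
(-13 + y(-1, -5)*A)*t = (-13 - 1*(-56))*(-1916) = (-13 + 56)*(-1916) = 43*(-1916) = -82388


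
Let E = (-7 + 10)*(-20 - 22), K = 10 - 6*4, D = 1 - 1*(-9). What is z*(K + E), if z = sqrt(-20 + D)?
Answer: -140*I*sqrt(10) ≈ -442.72*I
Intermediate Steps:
D = 10 (D = 1 + 9 = 10)
z = I*sqrt(10) (z = sqrt(-20 + 10) = sqrt(-10) = I*sqrt(10) ≈ 3.1623*I)
K = -14 (K = 10 - 1*24 = 10 - 24 = -14)
E = -126 (E = 3*(-42) = -126)
z*(K + E) = (I*sqrt(10))*(-14 - 126) = (I*sqrt(10))*(-140) = -140*I*sqrt(10)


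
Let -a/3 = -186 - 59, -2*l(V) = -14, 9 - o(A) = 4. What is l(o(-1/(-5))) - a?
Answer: -728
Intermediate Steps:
o(A) = 5 (o(A) = 9 - 1*4 = 9 - 4 = 5)
l(V) = 7 (l(V) = -½*(-14) = 7)
a = 735 (a = -3*(-186 - 59) = -3*(-245) = 735)
l(o(-1/(-5))) - a = 7 - 1*735 = 7 - 735 = -728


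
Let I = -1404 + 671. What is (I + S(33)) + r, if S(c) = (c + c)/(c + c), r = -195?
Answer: -927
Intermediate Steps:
S(c) = 1 (S(c) = (2*c)/((2*c)) = (2*c)*(1/(2*c)) = 1)
I = -733
(I + S(33)) + r = (-733 + 1) - 195 = -732 - 195 = -927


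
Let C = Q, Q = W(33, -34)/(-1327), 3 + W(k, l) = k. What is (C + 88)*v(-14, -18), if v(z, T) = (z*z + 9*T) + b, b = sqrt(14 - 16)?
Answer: 3969364/1327 + 116746*I*sqrt(2)/1327 ≈ 2991.2 + 124.42*I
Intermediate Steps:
W(k, l) = -3 + k
b = I*sqrt(2) (b = sqrt(-2) = I*sqrt(2) ≈ 1.4142*I)
v(z, T) = z**2 + 9*T + I*sqrt(2) (v(z, T) = (z*z + 9*T) + I*sqrt(2) = (z**2 + 9*T) + I*sqrt(2) = z**2 + 9*T + I*sqrt(2))
Q = -30/1327 (Q = (-3 + 33)/(-1327) = 30*(-1/1327) = -30/1327 ≈ -0.022607)
C = -30/1327 ≈ -0.022607
(C + 88)*v(-14, -18) = (-30/1327 + 88)*((-14)**2 + 9*(-18) + I*sqrt(2)) = 116746*(196 - 162 + I*sqrt(2))/1327 = 116746*(34 + I*sqrt(2))/1327 = 3969364/1327 + 116746*I*sqrt(2)/1327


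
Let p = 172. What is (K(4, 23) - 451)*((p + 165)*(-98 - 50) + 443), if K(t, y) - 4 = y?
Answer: 20959592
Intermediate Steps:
K(t, y) = 4 + y
(K(4, 23) - 451)*((p + 165)*(-98 - 50) + 443) = ((4 + 23) - 451)*((172 + 165)*(-98 - 50) + 443) = (27 - 451)*(337*(-148) + 443) = -424*(-49876 + 443) = -424*(-49433) = 20959592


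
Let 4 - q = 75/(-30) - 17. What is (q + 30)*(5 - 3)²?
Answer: 214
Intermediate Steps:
q = 47/2 (q = 4 - (75/(-30) - 17) = 4 - (75*(-1/30) - 17) = 4 - (-5/2 - 17) = 4 - 1*(-39/2) = 4 + 39/2 = 47/2 ≈ 23.500)
(q + 30)*(5 - 3)² = (47/2 + 30)*(5 - 3)² = (107/2)*2² = (107/2)*4 = 214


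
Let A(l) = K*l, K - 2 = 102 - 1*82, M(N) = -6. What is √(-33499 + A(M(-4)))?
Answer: 13*I*√199 ≈ 183.39*I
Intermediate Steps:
K = 22 (K = 2 + (102 - 1*82) = 2 + (102 - 82) = 2 + 20 = 22)
A(l) = 22*l
√(-33499 + A(M(-4))) = √(-33499 + 22*(-6)) = √(-33499 - 132) = √(-33631) = 13*I*√199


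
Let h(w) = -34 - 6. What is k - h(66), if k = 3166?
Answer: 3206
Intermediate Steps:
h(w) = -40
k - h(66) = 3166 - 1*(-40) = 3166 + 40 = 3206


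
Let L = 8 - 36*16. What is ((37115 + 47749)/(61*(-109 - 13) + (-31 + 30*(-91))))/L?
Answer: 3536/241471 ≈ 0.014644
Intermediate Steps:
L = -568 (L = 8 - 576 = -568)
((37115 + 47749)/(61*(-109 - 13) + (-31 + 30*(-91))))/L = ((37115 + 47749)/(61*(-109 - 13) + (-31 + 30*(-91))))/(-568) = (84864/(61*(-122) + (-31 - 2730)))*(-1/568) = (84864/(-7442 - 2761))*(-1/568) = (84864/(-10203))*(-1/568) = (84864*(-1/10203))*(-1/568) = -28288/3401*(-1/568) = 3536/241471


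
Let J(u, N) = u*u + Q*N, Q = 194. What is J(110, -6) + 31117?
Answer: 42053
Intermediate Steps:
J(u, N) = u**2 + 194*N (J(u, N) = u*u + 194*N = u**2 + 194*N)
J(110, -6) + 31117 = (110**2 + 194*(-6)) + 31117 = (12100 - 1164) + 31117 = 10936 + 31117 = 42053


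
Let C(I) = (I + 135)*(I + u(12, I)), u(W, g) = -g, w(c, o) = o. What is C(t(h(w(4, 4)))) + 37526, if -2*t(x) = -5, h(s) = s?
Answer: 37526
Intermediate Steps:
t(x) = 5/2 (t(x) = -½*(-5) = 5/2)
C(I) = 0 (C(I) = (I + 135)*(I - I) = (135 + I)*0 = 0)
C(t(h(w(4, 4)))) + 37526 = 0 + 37526 = 37526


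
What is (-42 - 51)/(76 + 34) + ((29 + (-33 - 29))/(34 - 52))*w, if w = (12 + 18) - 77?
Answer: -14357/165 ≈ -87.012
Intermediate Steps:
w = -47 (w = 30 - 77 = -47)
(-42 - 51)/(76 + 34) + ((29 + (-33 - 29))/(34 - 52))*w = (-42 - 51)/(76 + 34) + ((29 + (-33 - 29))/(34 - 52))*(-47) = -93/110 + ((29 - 62)/(-18))*(-47) = -93*1/110 - 33*(-1/18)*(-47) = -93/110 + (11/6)*(-47) = -93/110 - 517/6 = -14357/165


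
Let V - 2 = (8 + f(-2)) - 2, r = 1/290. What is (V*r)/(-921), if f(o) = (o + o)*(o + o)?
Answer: -4/44515 ≈ -8.9857e-5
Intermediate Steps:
r = 1/290 ≈ 0.0034483
f(o) = 4*o² (f(o) = (2*o)*(2*o) = 4*o²)
V = 24 (V = 2 + ((8 + 4*(-2)²) - 2) = 2 + ((8 + 4*4) - 2) = 2 + ((8 + 16) - 2) = 2 + (24 - 2) = 2 + 22 = 24)
(V*r)/(-921) = (24*(1/290))/(-921) = (12/145)*(-1/921) = -4/44515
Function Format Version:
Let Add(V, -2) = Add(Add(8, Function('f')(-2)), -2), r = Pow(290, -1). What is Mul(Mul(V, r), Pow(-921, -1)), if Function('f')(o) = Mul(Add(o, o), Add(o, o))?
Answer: Rational(-4, 44515) ≈ -8.9857e-5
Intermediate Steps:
r = Rational(1, 290) ≈ 0.0034483
Function('f')(o) = Mul(4, Pow(o, 2)) (Function('f')(o) = Mul(Mul(2, o), Mul(2, o)) = Mul(4, Pow(o, 2)))
V = 24 (V = Add(2, Add(Add(8, Mul(4, Pow(-2, 2))), -2)) = Add(2, Add(Add(8, Mul(4, 4)), -2)) = Add(2, Add(Add(8, 16), -2)) = Add(2, Add(24, -2)) = Add(2, 22) = 24)
Mul(Mul(V, r), Pow(-921, -1)) = Mul(Mul(24, Rational(1, 290)), Pow(-921, -1)) = Mul(Rational(12, 145), Rational(-1, 921)) = Rational(-4, 44515)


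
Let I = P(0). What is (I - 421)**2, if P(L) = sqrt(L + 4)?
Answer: 175561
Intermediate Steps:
P(L) = sqrt(4 + L)
I = 2 (I = sqrt(4 + 0) = sqrt(4) = 2)
(I - 421)**2 = (2 - 421)**2 = (-419)**2 = 175561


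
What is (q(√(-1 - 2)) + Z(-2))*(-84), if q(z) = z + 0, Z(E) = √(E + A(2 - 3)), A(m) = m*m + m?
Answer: 84*I*(-√2 - √3) ≈ -264.29*I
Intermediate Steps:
A(m) = m + m² (A(m) = m² + m = m + m²)
Z(E) = √E (Z(E) = √(E + (2 - 3)*(1 + (2 - 3))) = √(E - (1 - 1)) = √(E - 1*0) = √(E + 0) = √E)
q(z) = z
(q(√(-1 - 2)) + Z(-2))*(-84) = (√(-1 - 2) + √(-2))*(-84) = (√(-3) + I*√2)*(-84) = (I*√3 + I*√2)*(-84) = (I*√2 + I*√3)*(-84) = -84*I*√2 - 84*I*√3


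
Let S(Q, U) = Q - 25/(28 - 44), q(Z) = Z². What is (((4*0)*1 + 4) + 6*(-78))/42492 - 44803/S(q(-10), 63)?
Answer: -7615264804/17262375 ≈ -441.15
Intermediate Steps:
S(Q, U) = 25/16 + Q (S(Q, U) = Q - 25/(-16) = Q - 25*(-1/16) = Q + 25/16 = 25/16 + Q)
(((4*0)*1 + 4) + 6*(-78))/42492 - 44803/S(q(-10), 63) = (((4*0)*1 + 4) + 6*(-78))/42492 - 44803/(25/16 + (-10)²) = ((0*1 + 4) - 468)*(1/42492) - 44803/(25/16 + 100) = ((0 + 4) - 468)*(1/42492) - 44803/1625/16 = (4 - 468)*(1/42492) - 44803*16/1625 = -464*1/42492 - 716848/1625 = -116/10623 - 716848/1625 = -7615264804/17262375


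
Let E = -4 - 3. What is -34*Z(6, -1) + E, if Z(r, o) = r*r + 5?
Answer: -1401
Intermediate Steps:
E = -7
Z(r, o) = 5 + r² (Z(r, o) = r² + 5 = 5 + r²)
-34*Z(6, -1) + E = -34*(5 + 6²) - 7 = -34*(5 + 36) - 7 = -34*41 - 7 = -1394 - 7 = -1401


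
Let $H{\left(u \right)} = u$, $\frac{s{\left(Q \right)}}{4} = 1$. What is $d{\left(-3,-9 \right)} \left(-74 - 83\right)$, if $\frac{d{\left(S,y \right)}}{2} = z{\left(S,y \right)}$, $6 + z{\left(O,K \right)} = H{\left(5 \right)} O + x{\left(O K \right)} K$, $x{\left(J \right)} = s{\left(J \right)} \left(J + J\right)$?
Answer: $617010$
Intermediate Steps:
$s{\left(Q \right)} = 4$ ($s{\left(Q \right)} = 4 \cdot 1 = 4$)
$x{\left(J \right)} = 8 J$ ($x{\left(J \right)} = 4 \left(J + J\right) = 4 \cdot 2 J = 8 J$)
$z{\left(O,K \right)} = -6 + 5 O + 8 O K^{2}$ ($z{\left(O,K \right)} = -6 + \left(5 O + 8 O K K\right) = -6 + \left(5 O + 8 K O K\right) = -6 + \left(5 O + 8 O K^{2}\right) = -6 + 5 O + 8 O K^{2}$)
$d{\left(S,y \right)} = -12 + 10 S + 16 S y^{2}$ ($d{\left(S,y \right)} = 2 \left(-6 + 5 S + 8 S y^{2}\right) = -12 + 10 S + 16 S y^{2}$)
$d{\left(-3,-9 \right)} \left(-74 - 83\right) = \left(-12 + 10 \left(-3\right) + 16 \left(-3\right) \left(-9\right)^{2}\right) \left(-74 - 83\right) = \left(-12 - 30 + 16 \left(-3\right) 81\right) \left(-157\right) = \left(-12 - 30 - 3888\right) \left(-157\right) = \left(-3930\right) \left(-157\right) = 617010$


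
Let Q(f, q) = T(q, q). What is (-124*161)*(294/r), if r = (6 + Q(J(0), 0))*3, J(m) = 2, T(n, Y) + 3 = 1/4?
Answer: -7825888/13 ≈ -6.0199e+5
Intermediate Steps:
T(n, Y) = -11/4 (T(n, Y) = -3 + 1/4 = -3 + ¼ = -11/4)
Q(f, q) = -11/4
r = 39/4 (r = (6 - 11/4)*3 = (13/4)*3 = 39/4 ≈ 9.7500)
(-124*161)*(294/r) = (-124*161)*(294/(39/4)) = -5869416*4/39 = -19964*392/13 = -7825888/13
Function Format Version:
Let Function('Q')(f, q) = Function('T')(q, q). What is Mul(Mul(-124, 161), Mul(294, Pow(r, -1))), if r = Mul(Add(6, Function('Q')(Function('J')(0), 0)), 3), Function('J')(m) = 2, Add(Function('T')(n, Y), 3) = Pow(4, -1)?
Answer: Rational(-7825888, 13) ≈ -6.0199e+5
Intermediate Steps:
Function('T')(n, Y) = Rational(-11, 4) (Function('T')(n, Y) = Add(-3, Pow(4, -1)) = Add(-3, Rational(1, 4)) = Rational(-11, 4))
Function('Q')(f, q) = Rational(-11, 4)
r = Rational(39, 4) (r = Mul(Add(6, Rational(-11, 4)), 3) = Mul(Rational(13, 4), 3) = Rational(39, 4) ≈ 9.7500)
Mul(Mul(-124, 161), Mul(294, Pow(r, -1))) = Mul(Mul(-124, 161), Mul(294, Pow(Rational(39, 4), -1))) = Mul(-19964, Mul(294, Rational(4, 39))) = Mul(-19964, Rational(392, 13)) = Rational(-7825888, 13)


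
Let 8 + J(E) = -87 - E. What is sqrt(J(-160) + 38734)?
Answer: 9*sqrt(479) ≈ 196.97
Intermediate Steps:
J(E) = -95 - E (J(E) = -8 + (-87 - E) = -95 - E)
sqrt(J(-160) + 38734) = sqrt((-95 - 1*(-160)) + 38734) = sqrt((-95 + 160) + 38734) = sqrt(65 + 38734) = sqrt(38799) = 9*sqrt(479)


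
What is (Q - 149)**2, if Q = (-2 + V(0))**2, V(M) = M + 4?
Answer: 21025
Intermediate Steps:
V(M) = 4 + M
Q = 4 (Q = (-2 + (4 + 0))**2 = (-2 + 4)**2 = 2**2 = 4)
(Q - 149)**2 = (4 - 149)**2 = (-145)**2 = 21025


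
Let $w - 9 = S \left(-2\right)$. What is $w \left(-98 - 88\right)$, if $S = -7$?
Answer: $-4278$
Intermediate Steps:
$w = 23$ ($w = 9 - -14 = 9 + 14 = 23$)
$w \left(-98 - 88\right) = 23 \left(-98 - 88\right) = 23 \left(-186\right) = -4278$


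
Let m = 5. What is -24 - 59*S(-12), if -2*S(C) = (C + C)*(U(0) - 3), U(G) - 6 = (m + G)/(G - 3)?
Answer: -968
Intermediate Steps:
U(G) = 6 + (5 + G)/(-3 + G) (U(G) = 6 + (5 + G)/(G - 3) = 6 + (5 + G)/(-3 + G))
S(C) = -4*C/3 (S(C) = -(C + C)*((-13 + 7*0)/(-3 + 0) - 3)/2 = -2*C*((-13 + 0)/(-3) - 3)/2 = -2*C*(-1/3*(-13) - 3)/2 = -2*C*(13/3 - 3)/2 = -2*C*4/(2*3) = -4*C/3)
-24 - 59*S(-12) = -24 - (-236)*(-12)/3 = -24 - 59*16 = -24 - 944 = -968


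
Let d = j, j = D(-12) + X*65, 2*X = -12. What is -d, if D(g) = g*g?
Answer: 246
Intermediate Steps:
D(g) = g²
X = -6 (X = (½)*(-12) = -6)
j = -246 (j = (-12)² - 6*65 = 144 - 390 = -246)
d = -246
-d = -1*(-246) = 246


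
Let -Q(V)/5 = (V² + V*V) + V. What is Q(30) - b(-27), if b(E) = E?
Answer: -9123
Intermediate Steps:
Q(V) = -10*V² - 5*V (Q(V) = -5*((V² + V*V) + V) = -5*((V² + V²) + V) = -5*(2*V² + V) = -5*(V + 2*V²) = -10*V² - 5*V)
Q(30) - b(-27) = -5*30*(1 + 2*30) - 1*(-27) = -5*30*(1 + 60) + 27 = -5*30*61 + 27 = -9150 + 27 = -9123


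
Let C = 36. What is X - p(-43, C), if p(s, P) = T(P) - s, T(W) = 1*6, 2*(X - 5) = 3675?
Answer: 3587/2 ≈ 1793.5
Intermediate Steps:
X = 3685/2 (X = 5 + (1/2)*3675 = 5 + 3675/2 = 3685/2 ≈ 1842.5)
T(W) = 6
p(s, P) = 6 - s
X - p(-43, C) = 3685/2 - (6 - 1*(-43)) = 3685/2 - (6 + 43) = 3685/2 - 1*49 = 3685/2 - 49 = 3587/2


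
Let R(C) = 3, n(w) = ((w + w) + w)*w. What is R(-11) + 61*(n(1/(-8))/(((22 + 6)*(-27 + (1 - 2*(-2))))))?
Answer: 118089/39424 ≈ 2.9954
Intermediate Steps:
n(w) = 3*w² (n(w) = (2*w + w)*w = (3*w)*w = 3*w²)
R(-11) + 61*(n(1/(-8))/(((22 + 6)*(-27 + (1 - 2*(-2)))))) = 3 + 61*((3*(1/(-8))²)/(((22 + 6)*(-27 + (1 - 2*(-2)))))) = 3 + 61*((3*(-⅛)²)/((28*(-27 + (1 + 4))))) = 3 + 61*((3*(1/64))/((28*(-27 + 5)))) = 3 + 61*(3/(64*((28*(-22))))) = 3 + 61*((3/64)/(-616)) = 3 + 61*((3/64)*(-1/616)) = 3 + 61*(-3/39424) = 3 - 183/39424 = 118089/39424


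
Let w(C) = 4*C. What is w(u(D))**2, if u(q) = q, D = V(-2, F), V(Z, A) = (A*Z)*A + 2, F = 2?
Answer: 576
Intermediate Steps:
V(Z, A) = 2 + Z*A**2 (V(Z, A) = Z*A**2 + 2 = 2 + Z*A**2)
D = -6 (D = 2 - 2*2**2 = 2 - 2*4 = 2 - 8 = -6)
w(u(D))**2 = (4*(-6))**2 = (-24)**2 = 576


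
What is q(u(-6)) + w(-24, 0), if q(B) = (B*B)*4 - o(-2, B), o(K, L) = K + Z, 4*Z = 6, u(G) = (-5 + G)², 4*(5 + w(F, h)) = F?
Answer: 117107/2 ≈ 58554.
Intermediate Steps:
w(F, h) = -5 + F/4
Z = 3/2 (Z = (¼)*6 = 3/2 ≈ 1.5000)
o(K, L) = 3/2 + K (o(K, L) = K + 3/2 = 3/2 + K)
q(B) = ½ + 4*B² (q(B) = (B*B)*4 - (3/2 - 2) = B²*4 - 1*(-½) = 4*B² + ½ = ½ + 4*B²)
q(u(-6)) + w(-24, 0) = (½ + 4*((-5 - 6)²)²) + (-5 + (¼)*(-24)) = (½ + 4*((-11)²)²) + (-5 - 6) = (½ + 4*121²) - 11 = (½ + 4*14641) - 11 = (½ + 58564) - 11 = 117129/2 - 11 = 117107/2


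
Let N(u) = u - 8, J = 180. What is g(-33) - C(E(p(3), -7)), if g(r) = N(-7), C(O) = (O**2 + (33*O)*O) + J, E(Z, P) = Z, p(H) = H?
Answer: -501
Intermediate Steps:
N(u) = -8 + u
C(O) = 180 + 34*O**2 (C(O) = (O**2 + (33*O)*O) + 180 = (O**2 + 33*O**2) + 180 = 34*O**2 + 180 = 180 + 34*O**2)
g(r) = -15 (g(r) = -8 - 7 = -15)
g(-33) - C(E(p(3), -7)) = -15 - (180 + 34*3**2) = -15 - (180 + 34*9) = -15 - (180 + 306) = -15 - 1*486 = -15 - 486 = -501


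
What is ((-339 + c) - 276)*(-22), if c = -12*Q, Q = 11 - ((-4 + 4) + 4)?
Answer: 15378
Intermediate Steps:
Q = 7 (Q = 11 - (0 + 4) = 11 - 1*4 = 11 - 4 = 7)
c = -84 (c = -12*7 = -84)
((-339 + c) - 276)*(-22) = ((-339 - 84) - 276)*(-22) = (-423 - 276)*(-22) = -699*(-22) = 15378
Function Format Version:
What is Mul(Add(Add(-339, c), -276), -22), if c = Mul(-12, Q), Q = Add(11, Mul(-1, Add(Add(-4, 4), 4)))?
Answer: 15378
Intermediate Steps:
Q = 7 (Q = Add(11, Mul(-1, Add(0, 4))) = Add(11, Mul(-1, 4)) = Add(11, -4) = 7)
c = -84 (c = Mul(-12, 7) = -84)
Mul(Add(Add(-339, c), -276), -22) = Mul(Add(Add(-339, -84), -276), -22) = Mul(Add(-423, -276), -22) = Mul(-699, -22) = 15378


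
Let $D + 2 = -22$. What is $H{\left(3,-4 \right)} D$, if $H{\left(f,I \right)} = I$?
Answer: $96$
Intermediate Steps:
$D = -24$ ($D = -2 - 22 = -24$)
$H{\left(3,-4 \right)} D = \left(-4\right) \left(-24\right) = 96$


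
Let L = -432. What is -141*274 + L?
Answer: -39066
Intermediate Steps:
-141*274 + L = -141*274 - 432 = -38634 - 432 = -39066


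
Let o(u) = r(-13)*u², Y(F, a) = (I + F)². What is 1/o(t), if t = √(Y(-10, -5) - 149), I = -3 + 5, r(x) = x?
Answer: 1/1105 ≈ 0.00090498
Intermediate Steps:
I = 2
Y(F, a) = (2 + F)²
t = I*√85 (t = √((2 - 10)² - 149) = √((-8)² - 149) = √(64 - 149) = √(-85) = I*√85 ≈ 9.2195*I)
o(u) = -13*u²
1/o(t) = 1/(-13*(I*√85)²) = 1/(-13*(-85)) = 1/1105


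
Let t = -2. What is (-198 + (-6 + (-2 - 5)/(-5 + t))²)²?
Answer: 29929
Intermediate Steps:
(-198 + (-6 + (-2 - 5)/(-5 + t))²)² = (-198 + (-6 + (-2 - 5)/(-5 - 2))²)² = (-198 + (-6 - 7/(-7))²)² = (-198 + (-6 - 7*(-⅐))²)² = (-198 + (-6 + 1)²)² = (-198 + (-5)²)² = (-198 + 25)² = (-173)² = 29929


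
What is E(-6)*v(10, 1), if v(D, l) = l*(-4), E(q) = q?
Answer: 24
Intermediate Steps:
v(D, l) = -4*l
E(-6)*v(10, 1) = -(-24) = -6*(-4) = 24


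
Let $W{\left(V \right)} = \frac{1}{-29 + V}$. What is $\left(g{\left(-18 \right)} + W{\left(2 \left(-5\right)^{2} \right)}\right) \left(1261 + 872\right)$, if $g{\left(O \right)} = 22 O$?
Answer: $- \frac{5911965}{7} \approx -8.4457 \cdot 10^{5}$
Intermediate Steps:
$\left(g{\left(-18 \right)} + W{\left(2 \left(-5\right)^{2} \right)}\right) \left(1261 + 872\right) = \left(22 \left(-18\right) + \frac{1}{-29 + 2 \left(-5\right)^{2}}\right) \left(1261 + 872\right) = \left(-396 + \frac{1}{-29 + 2 \cdot 25}\right) 2133 = \left(-396 + \frac{1}{-29 + 50}\right) 2133 = \left(-396 + \frac{1}{21}\right) 2133 = \left(- \frac{8315}{21}\right) 2133 = - \frac{5911965}{7}$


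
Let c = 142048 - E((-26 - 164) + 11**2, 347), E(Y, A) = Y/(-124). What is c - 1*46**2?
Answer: 17351499/124 ≈ 1.3993e+5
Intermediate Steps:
E(Y, A) = -Y/124 (E(Y, A) = Y*(-1/124) = -Y/124)
c = 17613883/124 (c = 142048 - (-1)*((-26 - 164) + 11**2)/124 = 142048 - (-1)*(-190 + 121)/124 = 142048 - (-1)*(-69)/124 = 142048 - 1*69/124 = 142048 - 69/124 = 17613883/124 ≈ 1.4205e+5)
c - 1*46**2 = 17613883/124 - 1*46**2 = 17613883/124 - 1*2116 = 17613883/124 - 2116 = 17351499/124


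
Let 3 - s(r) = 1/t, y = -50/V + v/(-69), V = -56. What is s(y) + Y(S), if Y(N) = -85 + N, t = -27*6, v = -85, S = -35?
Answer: -18953/162 ≈ -116.99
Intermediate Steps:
y = 4105/1932 (y = -50/(-56) - 85/(-69) = -50*(-1/56) - 85*(-1/69) = 25/28 + 85/69 = 4105/1932 ≈ 2.1247)
t = -162
s(r) = 487/162 (s(r) = 3 - 1/(-162) = 3 - 1*(-1/162) = 3 + 1/162 = 487/162)
s(y) + Y(S) = 487/162 + (-85 - 35) = 487/162 - 120 = -18953/162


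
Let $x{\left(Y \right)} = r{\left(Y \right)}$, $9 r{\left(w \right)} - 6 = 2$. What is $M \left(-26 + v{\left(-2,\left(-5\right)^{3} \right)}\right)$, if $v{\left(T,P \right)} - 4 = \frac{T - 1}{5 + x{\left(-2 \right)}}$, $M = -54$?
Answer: $\frac{64422}{53} \approx 1215.5$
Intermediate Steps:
$r{\left(w \right)} = \frac{8}{9}$ ($r{\left(w \right)} = \frac{2}{3} + \frac{1}{9} \cdot 2 = \frac{2}{3} + \frac{2}{9} = \frac{8}{9}$)
$x{\left(Y \right)} = \frac{8}{9}$
$v{\left(T,P \right)} = \frac{203}{53} + \frac{9 T}{53}$ ($v{\left(T,P \right)} = 4 + \frac{T - 1}{5 + \frac{8}{9}} = 4 + \frac{-1 + T}{\frac{53}{9}} = 4 + \left(-1 + T\right) \frac{9}{53} = 4 + \left(- \frac{9}{53} + \frac{9 T}{53}\right) = \frac{203}{53} + \frac{9 T}{53}$)
$M \left(-26 + v{\left(-2,\left(-5\right)^{3} \right)}\right) = - 54 \left(-26 + \left(\frac{203}{53} + \frac{9}{53} \left(-2\right)\right)\right) = - 54 \left(-26 + \left(\frac{203}{53} - \frac{18}{53}\right)\right) = - 54 \left(-26 + \frac{185}{53}\right) = \left(-54\right) \left(- \frac{1193}{53}\right) = \frac{64422}{53}$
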